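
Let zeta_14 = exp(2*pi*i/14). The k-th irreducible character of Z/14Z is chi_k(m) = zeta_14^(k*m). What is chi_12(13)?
chi_12(13) = zeta_14^156 = exp(2*I*pi/7)

Why: chi_12(13) = zeta_14^(12*13) = zeta_14^156. Since zeta_14^14 = 1, this equals zeta_14^2 = exp(2*pi*i*2/14) = exp(2*I*pi/7).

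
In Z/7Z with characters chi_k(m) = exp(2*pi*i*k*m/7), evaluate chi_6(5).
chi_6(5) = zeta_7^30 = exp(4*I*pi/7)

Why: chi_6(5) = zeta_7^(6*5) = zeta_7^30. Since zeta_7^7 = 1, this equals zeta_7^2 = exp(2*pi*i*2/7) = exp(4*I*pi/7).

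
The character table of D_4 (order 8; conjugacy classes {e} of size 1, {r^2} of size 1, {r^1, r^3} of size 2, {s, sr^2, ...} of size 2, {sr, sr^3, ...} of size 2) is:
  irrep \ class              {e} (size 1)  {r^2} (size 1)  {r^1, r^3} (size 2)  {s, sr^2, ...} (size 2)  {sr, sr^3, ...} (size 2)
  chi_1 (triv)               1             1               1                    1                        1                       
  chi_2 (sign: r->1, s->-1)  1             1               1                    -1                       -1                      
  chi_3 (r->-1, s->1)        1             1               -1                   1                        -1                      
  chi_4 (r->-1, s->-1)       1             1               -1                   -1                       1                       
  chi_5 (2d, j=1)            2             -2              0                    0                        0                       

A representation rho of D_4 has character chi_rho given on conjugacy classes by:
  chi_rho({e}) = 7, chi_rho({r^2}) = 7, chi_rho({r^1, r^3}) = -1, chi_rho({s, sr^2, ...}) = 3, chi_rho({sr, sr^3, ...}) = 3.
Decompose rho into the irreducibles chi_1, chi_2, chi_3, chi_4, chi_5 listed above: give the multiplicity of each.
Multiplicities: chi_1: 3, chi_2: 0, chi_3: 2, chi_4: 2, chi_5: 0.

Proof sketch: Use <chi_rho, chi> = (1/|G|) sum_C |C| * chi_rho(C) * conj(chi(C)) with |G| = 8 for each irreducible chi in the table:
  <chi_rho, chi_1> = (1/8)[1*(7)*conj(1) + 1*(7)*conj(1) + 2*(-1)*conj(1) + 2*(3)*conj(1) + 2*(3)*conj(1)]
      = (1/8)[(7) + (7) + (-2) + (6) + (6)] = 24/8 = 3
  <chi_rho, chi_2> = (1/8)[1*(7)*conj(1) + 1*(7)*conj(1) + 2*(-1)*conj(1) + 2*(3)*conj(-1) + 2*(3)*conj(-1)]
      = (1/8)[(7) + (7) + (-2) + (-6) + (-6)] = 0/8 = 0
  <chi_rho, chi_3> = (1/8)[1*(7)*conj(1) + 1*(7)*conj(1) + 2*(-1)*conj(-1) + 2*(3)*conj(1) + 2*(3)*conj(-1)]
      = (1/8)[(7) + (7) + (2) + (6) + (-6)] = 16/8 = 2
  <chi_rho, chi_4> = (1/8)[1*(7)*conj(1) + 1*(7)*conj(1) + 2*(-1)*conj(-1) + 2*(3)*conj(-1) + 2*(3)*conj(1)]
      = (1/8)[(7) + (7) + (2) + (-6) + (6)] = 16/8 = 2
  <chi_rho, chi_5> = (1/8)[1*(7)*conj(2) + 1*(7)*conj(-2) + 2*(-1)*conj(0) + 2*(3)*conj(0) + 2*(3)*conj(0)]
      = (1/8)[(14) + (-14) + (0) + (0) + (0)] = 0/8 = 0
Dimension check: dim(rho) = sum (mult * dim) = 3*1 + 0*1 + 2*1 + 2*1 + 0*2 = 7 = chi_rho(e) = 7.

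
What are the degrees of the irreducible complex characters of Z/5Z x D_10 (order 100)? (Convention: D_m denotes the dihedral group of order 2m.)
Dimensions: 1, 1, 1, 1, 1, 1, 1, 1, 1, 1, 1, 1, 1, 1, 1, 1, 1, 1, 1, 1, 2, 2, 2, 2, 2, 2, 2, 2, 2, 2, 2, 2, 2, 2, 2, 2, 2, 2, 2, 2

Why: There are 40 irreducibles (= number of conjugacy classes). Their dimensions d_i satisfy sum d_i^2 = |G| = 100: 1 + 1 + 1 + 1 + 1 + 1 + 1 + 1 + 1 + 1 + 1 + 1 + 1 + 1 + 1 + 1 + 1 + 1 + 1 + 1 + 4 + 4 + 4 + 4 + 4 + 4 + 4 + 4 + 4 + 4 + 4 + 4 + 4 + 4 + 4 + 4 + 4 + 4 + 4 + 4 = 100. (For the product with Z/5Z: each of the 5 1-dim characters of Z/5Z tensors with each irrep of D_10, giving 5 copies of each D_10-dimension.)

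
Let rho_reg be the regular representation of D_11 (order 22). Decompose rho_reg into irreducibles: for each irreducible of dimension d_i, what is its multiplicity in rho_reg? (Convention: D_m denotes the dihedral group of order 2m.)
Each irreducible V_i of dimension d_i appears with multiplicity d_i, i.e. rho_reg = (direct sum over all irreducibles V_i) d_i V_i. The irreducible dimensions for D_11 are 1, 1, 2, 2, 2, 2, 2: 2 irreducibles of dimension 1, each with multiplicity 1; 5 irreducibles of dimension 2, each with multiplicity 2. Total dimension 2*1*1 + 5*2*2 = 22 = |G|.

Reasoning: General theorem: in the regular representation of a finite group G, each irreducible appears with multiplicity equal to its dimension. Check: dim(rho_reg) = sum d_i^2 = 1 + 1 + 4 + 4 + 4 + 4 + 4 = 22 = |G|.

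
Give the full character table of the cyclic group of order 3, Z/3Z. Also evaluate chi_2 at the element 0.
Character table of Z/3Z (irreps indexed chi_0,...,chi_2 with chi_k(m) = zeta_3^(k*m), zeta_3 = exp(2*pi*i/3)):
  irrep \ class  {0} (size 1)  {1} (size 1)    {2} (size 1)  
  chi_0          1             1               1             
  chi_1          1             exp(2*I*pi/3)   exp(-2*I*pi/3)
  chi_2          1             exp(-2*I*pi/3)  exp(2*I*pi/3) 

Spot check: chi_2(0) = zeta_3^(2*0) = zeta_3^0 = 1.

Why: Z/3Z is abelian, so all 3 irreducible complex representations are 1-dimensional. They are given by chi_k(m) = zeta_3^(k*m) for k = 0,...,2. Row orthogonality: sum_m chi_k(m) conj(chi_l(m)) = 3 * [k = l].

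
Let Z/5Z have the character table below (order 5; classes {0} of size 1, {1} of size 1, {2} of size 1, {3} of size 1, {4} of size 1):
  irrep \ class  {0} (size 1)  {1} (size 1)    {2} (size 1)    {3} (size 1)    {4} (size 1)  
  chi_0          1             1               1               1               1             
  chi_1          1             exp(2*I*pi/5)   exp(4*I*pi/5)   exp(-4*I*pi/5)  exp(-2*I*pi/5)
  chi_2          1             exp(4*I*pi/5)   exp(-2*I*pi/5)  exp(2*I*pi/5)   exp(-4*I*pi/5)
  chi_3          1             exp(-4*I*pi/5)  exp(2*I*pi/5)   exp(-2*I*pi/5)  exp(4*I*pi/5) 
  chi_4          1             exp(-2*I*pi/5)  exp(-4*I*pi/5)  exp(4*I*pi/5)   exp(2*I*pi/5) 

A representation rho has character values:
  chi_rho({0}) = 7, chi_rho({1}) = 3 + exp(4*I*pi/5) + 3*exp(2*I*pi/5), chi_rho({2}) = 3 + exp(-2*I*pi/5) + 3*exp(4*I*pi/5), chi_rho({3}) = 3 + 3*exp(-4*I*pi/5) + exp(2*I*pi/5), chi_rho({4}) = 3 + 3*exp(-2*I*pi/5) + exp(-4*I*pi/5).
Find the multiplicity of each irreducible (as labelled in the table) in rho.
Multiplicities: chi_0: 3, chi_1: 3, chi_2: 1, chi_3: 0, chi_4: 0.

Why: Use <chi_rho, chi> = (1/|G|) sum_C |C| * chi_rho(C) * conj(chi(C)) with |G| = 5 for each irreducible chi in the table:
  <chi_rho, chi_0> = (1/5)[1*(7)*conj(1) + 1*(3 + exp(4*I*pi/5) + 3*exp(2*I*pi/5))*conj(1) + 1*(3 + exp(-2*I*pi/5) + 3*exp(4*I*pi/5))*conj(1) + 1*(3 + 3*exp(-4*I*pi/5) + exp(2*I*pi/5))*conj(1) + 1*(3 + 3*exp(-2*I*pi/5) + exp(-4*I*pi/5))*conj(1)]
      = (1/5)[(7) + (3 + exp(4*I*pi/5) + 3*exp(2*I*pi/5)) + (3 + exp(-2*I*pi/5) + 3*exp(4*I*pi/5)) + (3 + 3*exp(-4*I*pi/5) + exp(2*I*pi/5)) + (3 + 3*exp(-2*I*pi/5) + exp(-4*I*pi/5))] = 15/5 = 3
  <chi_rho, chi_1> = (1/5)[1*(7)*conj(1) + 1*(3 + exp(4*I*pi/5) + 3*exp(2*I*pi/5))*conj(exp(2*I*pi/5)) + 1*(3 + exp(-2*I*pi/5) + 3*exp(4*I*pi/5))*conj(exp(4*I*pi/5)) + 1*(3 + 3*exp(-4*I*pi/5) + exp(2*I*pi/5))*conj(exp(-4*I*pi/5)) + 1*(3 + 3*exp(-2*I*pi/5) + exp(-4*I*pi/5))*conj(exp(-2*I*pi/5))]
      = (1/5)[(7) + (3 + 3*exp(-2*I*pi/5) + exp(2*I*pi/5)) + (3 + 3*exp(-4*I*pi/5) + exp(4*I*pi/5)) + (3 + exp(-4*I*pi/5) + 3*exp(4*I*pi/5)) + (3 + exp(-2*I*pi/5) + 3*exp(2*I*pi/5))] = 15/5 = 3
  <chi_rho, chi_2> = (1/5)[1*(7)*conj(1) + 1*(3 + exp(4*I*pi/5) + 3*exp(2*I*pi/5))*conj(exp(4*I*pi/5)) + 1*(3 + exp(-2*I*pi/5) + 3*exp(4*I*pi/5))*conj(exp(-2*I*pi/5)) + 1*(3 + 3*exp(-4*I*pi/5) + exp(2*I*pi/5))*conj(exp(2*I*pi/5)) + 1*(3 + 3*exp(-2*I*pi/5) + exp(-4*I*pi/5))*conj(exp(-4*I*pi/5))]
      = (1/5)[(7) + (1 + 3*exp(-2*I*pi/5) + 3*exp(-4*I*pi/5)) + (1 + 3*exp(-4*I*pi/5) + 3*exp(2*I*pi/5)) + (1 + 3*exp(-2*I*pi/5) + 3*exp(4*I*pi/5)) + (1 + 3*exp(4*I*pi/5) + 3*exp(2*I*pi/5))] = 5/5 = 1
  <chi_rho, chi_3> = (1/5)[1*(7)*conj(1) + 1*(3 + exp(4*I*pi/5) + 3*exp(2*I*pi/5))*conj(exp(-4*I*pi/5)) + 1*(3 + exp(-2*I*pi/5) + 3*exp(4*I*pi/5))*conj(exp(2*I*pi/5)) + 1*(3 + 3*exp(-4*I*pi/5) + exp(2*I*pi/5))*conj(exp(-2*I*pi/5)) + 1*(3 + 3*exp(-2*I*pi/5) + exp(-4*I*pi/5))*conj(exp(4*I*pi/5))]
      = (1/5)[(7) + (3*exp(-4*I*pi/5) + exp(-2*I*pi/5) + 3*exp(4*I*pi/5)) + (3*exp(-2*I*pi/5) + exp(-4*I*pi/5) + 3*exp(2*I*pi/5)) + (3*exp(-2*I*pi/5) + exp(4*I*pi/5) + 3*exp(2*I*pi/5)) + (3*exp(-4*I*pi/5) + exp(2*I*pi/5) + 3*exp(4*I*pi/5))] = 0/5 = 0
  <chi_rho, chi_4> = (1/5)[1*(7)*conj(1) + 1*(3 + exp(4*I*pi/5) + 3*exp(2*I*pi/5))*conj(exp(-2*I*pi/5)) + 1*(3 + exp(-2*I*pi/5) + 3*exp(4*I*pi/5))*conj(exp(-4*I*pi/5)) + 1*(3 + 3*exp(-4*I*pi/5) + exp(2*I*pi/5))*conj(exp(4*I*pi/5)) + 1*(3 + 3*exp(-2*I*pi/5) + exp(-4*I*pi/5))*conj(exp(2*I*pi/5))]
      = (1/5)[(7) + (exp(-4*I*pi/5) + 3*exp(4*I*pi/5) + 3*exp(2*I*pi/5)) + (3*exp(-2*I*pi/5) + exp(2*I*pi/5) + 3*exp(4*I*pi/5)) + (3*exp(-4*I*pi/5) + exp(-2*I*pi/5) + 3*exp(2*I*pi/5)) + (3*exp(-2*I*pi/5) + 3*exp(-4*I*pi/5) + exp(4*I*pi/5))] = 0/5 = 0
(Exp terms are combined using exp(i*s)*conj(exp(i*t)) = exp(i*(s-t)), and sums of them are collapsed using the identity that for every m > 1 the m distinct m-th roots of unity sum to 0, e.g. 1 + exp(2*I*pi/3) + exp(-2*I*pi/3) = 0.)
Dimension check: dim(rho) = sum (mult * dim) = 3*1 + 3*1 + 1*1 + 0*1 + 0*1 = 7 = chi_rho(e) = 7.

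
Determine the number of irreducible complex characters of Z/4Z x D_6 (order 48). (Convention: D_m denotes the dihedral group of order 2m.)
24

Reasoning: The number of irreducible complex representations of a finite group equals its number of conjugacy classes. For a direct product, #classes(G x H) = #classes(G) * #classes(H). Z/4Z has 4 classes (abelian), D_6 has 6 classes, so 4 * 6 = 24, so Z/4Z x D_6 (order 48) has exactly 24 irreducible complex representations.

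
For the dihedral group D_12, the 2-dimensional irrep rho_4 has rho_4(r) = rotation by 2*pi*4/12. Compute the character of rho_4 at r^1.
chi_{rho_4}(r^1) = 2*cos(2*pi*4*1/12) = -1

Details: rho_4(r^1) is rotation by angle 2*pi*4*1/12, whose trace is 2*cos(2*pi*4*1/12) = -1.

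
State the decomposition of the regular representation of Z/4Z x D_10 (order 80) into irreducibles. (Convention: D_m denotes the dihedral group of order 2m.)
Each irreducible V_i of dimension d_i appears with multiplicity d_i, i.e. rho_reg = (direct sum over all irreducibles V_i) d_i V_i. The irreducible dimensions for Z/4Z x D_10 are 1, 1, 1, 1, 1, 1, 1, 1, 1, 1, 1, 1, 1, 1, 1, 1, 2, 2, 2, 2, 2, 2, 2, 2, 2, 2, 2, 2, 2, 2, 2, 2: 16 irreducibles of dimension 1, each with multiplicity 1; 16 irreducibles of dimension 2, each with multiplicity 2. Total dimension 16*1*1 + 16*2*2 = 80 = |G|.

Proof sketch: General theorem: in the regular representation of a finite group G, each irreducible appears with multiplicity equal to its dimension. Check: dim(rho_reg) = sum d_i^2 = 1 + 1 + 1 + 1 + 1 + 1 + 1 + 1 + 1 + 1 + 1 + 1 + 1 + 1 + 1 + 1 + 4 + 4 + 4 + 4 + 4 + 4 + 4 + 4 + 4 + 4 + 4 + 4 + 4 + 4 + 4 + 4 = 80 = |G|.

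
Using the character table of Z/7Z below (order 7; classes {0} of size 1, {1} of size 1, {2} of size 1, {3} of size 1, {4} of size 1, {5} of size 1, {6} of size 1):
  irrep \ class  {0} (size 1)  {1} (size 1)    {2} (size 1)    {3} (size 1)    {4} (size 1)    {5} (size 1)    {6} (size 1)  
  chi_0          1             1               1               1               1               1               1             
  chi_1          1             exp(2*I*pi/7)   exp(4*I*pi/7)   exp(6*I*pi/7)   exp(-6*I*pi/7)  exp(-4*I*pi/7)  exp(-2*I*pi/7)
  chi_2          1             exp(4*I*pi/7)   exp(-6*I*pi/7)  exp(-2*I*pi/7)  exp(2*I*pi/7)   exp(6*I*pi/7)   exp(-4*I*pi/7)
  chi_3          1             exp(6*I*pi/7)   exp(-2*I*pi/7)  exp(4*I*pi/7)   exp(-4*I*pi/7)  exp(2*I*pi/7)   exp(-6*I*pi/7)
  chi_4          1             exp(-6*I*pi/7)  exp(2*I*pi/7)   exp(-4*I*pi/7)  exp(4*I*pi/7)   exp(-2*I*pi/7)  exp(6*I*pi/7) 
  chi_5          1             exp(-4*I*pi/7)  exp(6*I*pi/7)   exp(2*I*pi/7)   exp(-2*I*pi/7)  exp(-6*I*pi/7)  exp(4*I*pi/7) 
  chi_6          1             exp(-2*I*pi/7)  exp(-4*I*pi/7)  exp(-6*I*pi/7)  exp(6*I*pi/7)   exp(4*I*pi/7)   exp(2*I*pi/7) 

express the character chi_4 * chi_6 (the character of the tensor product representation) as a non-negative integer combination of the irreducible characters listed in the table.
chi_4 tensor chi_6 = chi_3 (all other irreducibles have multiplicity 0).

Solution. The character of a tensor product is the pointwise product (chi_4 * chi_6)(C) = chi_4(C) * chi_6(C):
  {0}: (1)*(1), {1}: (exp(-6*I*pi/7))*(exp(-2*I*pi/7)), {2}: (exp(2*I*pi/7))*(exp(-4*I*pi/7)), {3}: (exp(-4*I*pi/7))*(exp(-6*I*pi/7)), {4}: (exp(4*I*pi/7))*(exp(6*I*pi/7)), {5}: (exp(-2*I*pi/7))*(exp(4*I*pi/7)), {6}: (exp(6*I*pi/7))*(exp(2*I*pi/7))
so (chi_4 * chi_6) takes values
  {0} -> 1, {1} -> exp(6*I*pi/7), {2} -> exp(-2*I*pi/7), {3} -> exp(4*I*pi/7), {4} -> exp(-4*I*pi/7), {5} -> exp(2*I*pi/7), {6} -> exp(-6*I*pi/7).
Now take the inner product of this character with each irreducible chi from the table, <chi_4*chi_6, chi> = (1/7) sum_C |C| (chi_4*chi_6)(C) conj(chi(C)):
  <chi_4*chi_6, chi_0> = (1/7)[1*(1)*conj(1) + 1*(exp(6*I*pi/7))*conj(1) + 1*(exp(-2*I*pi/7))*conj(1) + 1*(exp(4*I*pi/7))*conj(1) + 1*(exp(-4*I*pi/7))*conj(1) + 1*(exp(2*I*pi/7))*conj(1) + 1*(exp(-6*I*pi/7))*conj(1)]
      = (1/7)[(1) + (exp(6*I*pi/7)) + (exp(-2*I*pi/7)) + (exp(4*I*pi/7)) + (exp(-4*I*pi/7)) + (exp(2*I*pi/7)) + (exp(-6*I*pi/7))] = 0/7 = 0
  <chi_4*chi_6, chi_1> = (1/7)[1*(1)*conj(1) + 1*(exp(6*I*pi/7))*conj(exp(2*I*pi/7)) + 1*(exp(-2*I*pi/7))*conj(exp(4*I*pi/7)) + 1*(exp(4*I*pi/7))*conj(exp(6*I*pi/7)) + 1*(exp(-4*I*pi/7))*conj(exp(-6*I*pi/7)) + 1*(exp(2*I*pi/7))*conj(exp(-4*I*pi/7)) + 1*(exp(-6*I*pi/7))*conj(exp(-2*I*pi/7))]
      = (1/7)[(1) + (exp(4*I*pi/7)) + (exp(-6*I*pi/7)) + (exp(-2*I*pi/7)) + (exp(2*I*pi/7)) + (exp(6*I*pi/7)) + (exp(-4*I*pi/7))] = 0/7 = 0
  <chi_4*chi_6, chi_2> = (1/7)[1*(1)*conj(1) + 1*(exp(6*I*pi/7))*conj(exp(4*I*pi/7)) + 1*(exp(-2*I*pi/7))*conj(exp(-6*I*pi/7)) + 1*(exp(4*I*pi/7))*conj(exp(-2*I*pi/7)) + 1*(exp(-4*I*pi/7))*conj(exp(2*I*pi/7)) + 1*(exp(2*I*pi/7))*conj(exp(6*I*pi/7)) + 1*(exp(-6*I*pi/7))*conj(exp(-4*I*pi/7))]
      = (1/7)[(1) + (exp(2*I*pi/7)) + (exp(4*I*pi/7)) + (exp(6*I*pi/7)) + (exp(-6*I*pi/7)) + (exp(-4*I*pi/7)) + (exp(-2*I*pi/7))] = 0/7 = 0
  <chi_4*chi_6, chi_3> = (1/7)[1*(1)*conj(1) + 1*(exp(6*I*pi/7))*conj(exp(6*I*pi/7)) + 1*(exp(-2*I*pi/7))*conj(exp(-2*I*pi/7)) + 1*(exp(4*I*pi/7))*conj(exp(4*I*pi/7)) + 1*(exp(-4*I*pi/7))*conj(exp(-4*I*pi/7)) + 1*(exp(2*I*pi/7))*conj(exp(2*I*pi/7)) + 1*(exp(-6*I*pi/7))*conj(exp(-6*I*pi/7))]
      = (1/7)[(1) + (1) + (1) + (1) + (1) + (1) + (1)] = 7/7 = 1
  <chi_4*chi_6, chi_4> = (1/7)[1*(1)*conj(1) + 1*(exp(6*I*pi/7))*conj(exp(-6*I*pi/7)) + 1*(exp(-2*I*pi/7))*conj(exp(2*I*pi/7)) + 1*(exp(4*I*pi/7))*conj(exp(-4*I*pi/7)) + 1*(exp(-4*I*pi/7))*conj(exp(4*I*pi/7)) + 1*(exp(2*I*pi/7))*conj(exp(-2*I*pi/7)) + 1*(exp(-6*I*pi/7))*conj(exp(6*I*pi/7))]
      = (1/7)[(1) + (exp(-2*I*pi/7)) + (exp(-4*I*pi/7)) + (exp(-6*I*pi/7)) + (exp(6*I*pi/7)) + (exp(4*I*pi/7)) + (exp(2*I*pi/7))] = 0/7 = 0
  <chi_4*chi_6, chi_5> = (1/7)[1*(1)*conj(1) + 1*(exp(6*I*pi/7))*conj(exp(-4*I*pi/7)) + 1*(exp(-2*I*pi/7))*conj(exp(6*I*pi/7)) + 1*(exp(4*I*pi/7))*conj(exp(2*I*pi/7)) + 1*(exp(-4*I*pi/7))*conj(exp(-2*I*pi/7)) + 1*(exp(2*I*pi/7))*conj(exp(-6*I*pi/7)) + 1*(exp(-6*I*pi/7))*conj(exp(4*I*pi/7))]
      = (1/7)[(1) + (exp(-4*I*pi/7)) + (exp(6*I*pi/7)) + (exp(2*I*pi/7)) + (exp(-2*I*pi/7)) + (exp(-6*I*pi/7)) + (exp(4*I*pi/7))] = 0/7 = 0
  <chi_4*chi_6, chi_6> = (1/7)[1*(1)*conj(1) + 1*(exp(6*I*pi/7))*conj(exp(-2*I*pi/7)) + 1*(exp(-2*I*pi/7))*conj(exp(-4*I*pi/7)) + 1*(exp(4*I*pi/7))*conj(exp(-6*I*pi/7)) + 1*(exp(-4*I*pi/7))*conj(exp(6*I*pi/7)) + 1*(exp(2*I*pi/7))*conj(exp(4*I*pi/7)) + 1*(exp(-6*I*pi/7))*conj(exp(2*I*pi/7))]
      = (1/7)[(1) + (exp(-6*I*pi/7)) + (exp(2*I*pi/7)) + (exp(-4*I*pi/7)) + (exp(4*I*pi/7)) + (exp(-2*I*pi/7)) + (exp(6*I*pi/7))] = 0/7 = 0
(Exp terms are combined using exp(i*s)*conj(exp(i*t)) = exp(i*(s-t)), and sums of them are collapsed using the identity that for every m > 1 the m distinct m-th roots of unity sum to 0, e.g. 1 + exp(2*I*pi/3) + exp(-2*I*pi/3) = 0.)
Hence the multiplicities are chi_3: 1. Dimension check: dim(chi_4)*dim(chi_6) = 1*1 = 1 and sum (mult * dim) = 1*1 = 1.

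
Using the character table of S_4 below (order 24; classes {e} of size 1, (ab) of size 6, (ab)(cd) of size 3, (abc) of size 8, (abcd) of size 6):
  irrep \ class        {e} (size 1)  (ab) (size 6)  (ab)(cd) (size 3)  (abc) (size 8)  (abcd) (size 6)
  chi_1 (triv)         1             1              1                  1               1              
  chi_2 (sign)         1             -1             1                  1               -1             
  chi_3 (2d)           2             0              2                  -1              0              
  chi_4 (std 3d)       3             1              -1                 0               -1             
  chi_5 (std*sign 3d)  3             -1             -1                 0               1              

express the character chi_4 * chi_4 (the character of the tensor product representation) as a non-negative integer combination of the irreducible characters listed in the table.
chi_4 tensor chi_4 = chi_1 + chi_3 + chi_4 + chi_5 (all other irreducibles have multiplicity 0).

The character of a tensor product is the pointwise product (chi_4 * chi_4)(C) = chi_4(C) * chi_4(C):
  {e}: (3)*(3), (ab): (1)*(1), (ab)(cd): (-1)*(-1), (abc): (0)*(0), (abcd): (-1)*(-1)
so (chi_4 * chi_4) takes values
  {e} -> 9, (ab) -> 1, (ab)(cd) -> 1, (abc) -> 0, (abcd) -> 1.
Now take the inner product of this character with each irreducible chi from the table, <chi_4*chi_4, chi> = (1/24) sum_C |C| (chi_4*chi_4)(C) conj(chi(C)):
  <chi_4*chi_4, chi_1> = (1/24)[1*(9)*conj(1) + 6*(1)*conj(1) + 3*(1)*conj(1) + 8*(0)*conj(1) + 6*(1)*conj(1)]
      = (1/24)[(9) + (6) + (3) + (0) + (6)] = 24/24 = 1
  <chi_4*chi_4, chi_2> = (1/24)[1*(9)*conj(1) + 6*(1)*conj(-1) + 3*(1)*conj(1) + 8*(0)*conj(1) + 6*(1)*conj(-1)]
      = (1/24)[(9) + (-6) + (3) + (0) + (-6)] = 0/24 = 0
  <chi_4*chi_4, chi_3> = (1/24)[1*(9)*conj(2) + 6*(1)*conj(0) + 3*(1)*conj(2) + 8*(0)*conj(-1) + 6*(1)*conj(0)]
      = (1/24)[(18) + (0) + (6) + (0) + (0)] = 24/24 = 1
  <chi_4*chi_4, chi_4> = (1/24)[1*(9)*conj(3) + 6*(1)*conj(1) + 3*(1)*conj(-1) + 8*(0)*conj(0) + 6*(1)*conj(-1)]
      = (1/24)[(27) + (6) + (-3) + (0) + (-6)] = 24/24 = 1
  <chi_4*chi_4, chi_5> = (1/24)[1*(9)*conj(3) + 6*(1)*conj(-1) + 3*(1)*conj(-1) + 8*(0)*conj(0) + 6*(1)*conj(1)]
      = (1/24)[(27) + (-6) + (-3) + (0) + (6)] = 24/24 = 1
Hence the multiplicities are chi_1: 1, chi_3: 1, chi_4: 1, chi_5: 1. Dimension check: dim(chi_4)*dim(chi_4) = 3*3 = 9 and sum (mult * dim) = 1*1 + 1*2 + 1*3 + 1*3 = 9.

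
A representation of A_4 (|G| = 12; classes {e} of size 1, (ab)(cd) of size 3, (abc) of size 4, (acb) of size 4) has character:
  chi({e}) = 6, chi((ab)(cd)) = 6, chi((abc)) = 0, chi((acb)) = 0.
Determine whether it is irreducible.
Not irreducible (reducible): <chi, chi> = 12 > 1.

<chi, chi> = (1/|G|) sum_C |C| * |chi(C)|^2 = (1/12)[1*|6|^2 + 3*|6|^2 + 4*|0|^2 + 4*|0|^2]
  = (1/12)[(36) + (108) + (0) + (0)] = 144/12 = 12.
(Exp terms are combined using exp(i*s)*conj(exp(i*t)) = exp(i*(s-t)), and sums of them are collapsed using the identity that for every m > 1 the m distinct m-th roots of unity sum to 0, e.g. 1 + exp(2*I*pi/3) + exp(-2*I*pi/3) = 0.)
A character is irreducible iff <chi, chi> = 1, so this representation is reducible.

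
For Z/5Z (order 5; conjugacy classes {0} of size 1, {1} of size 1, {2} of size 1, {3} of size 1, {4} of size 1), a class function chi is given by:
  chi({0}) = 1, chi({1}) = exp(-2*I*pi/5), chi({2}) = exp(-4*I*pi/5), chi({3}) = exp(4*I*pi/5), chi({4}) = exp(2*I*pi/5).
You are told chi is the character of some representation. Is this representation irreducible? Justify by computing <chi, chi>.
Irreducible: <chi, chi> = 1.

Working: <chi, chi> = (1/|G|) sum_C |C| * |chi(C)|^2 = (1/5)[1*|1|^2 + 1*|exp(-2*I*pi/5)|^2 + 1*|exp(-4*I*pi/5)|^2 + 1*|exp(4*I*pi/5)|^2 + 1*|exp(2*I*pi/5)|^2]
  = (1/5)[(1) + (1) + (1) + (1) + (1)] = 5/5 = 1.
(Exp terms are combined using exp(i*s)*conj(exp(i*t)) = exp(i*(s-t)), and sums of them are collapsed using the identity that for every m > 1 the m distinct m-th roots of unity sum to 0, e.g. 1 + exp(2*I*pi/3) + exp(-2*I*pi/3) = 0.)
A character is irreducible iff <chi, chi> = 1, so this representation is irreducible.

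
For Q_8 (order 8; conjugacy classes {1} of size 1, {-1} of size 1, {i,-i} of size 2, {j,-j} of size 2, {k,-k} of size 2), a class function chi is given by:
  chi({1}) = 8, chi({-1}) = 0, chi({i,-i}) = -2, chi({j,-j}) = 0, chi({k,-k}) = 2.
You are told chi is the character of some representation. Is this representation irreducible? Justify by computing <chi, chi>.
Not irreducible (reducible): <chi, chi> = 10 > 1.

Proof sketch: <chi, chi> = (1/|G|) sum_C |C| * |chi(C)|^2 = (1/8)[1*|8|^2 + 1*|0|^2 + 2*|-2|^2 + 2*|0|^2 + 2*|2|^2]
  = (1/8)[(64) + (0) + (8) + (0) + (8)] = 80/8 = 10.
A character is irreducible iff <chi, chi> = 1, so this representation is reducible.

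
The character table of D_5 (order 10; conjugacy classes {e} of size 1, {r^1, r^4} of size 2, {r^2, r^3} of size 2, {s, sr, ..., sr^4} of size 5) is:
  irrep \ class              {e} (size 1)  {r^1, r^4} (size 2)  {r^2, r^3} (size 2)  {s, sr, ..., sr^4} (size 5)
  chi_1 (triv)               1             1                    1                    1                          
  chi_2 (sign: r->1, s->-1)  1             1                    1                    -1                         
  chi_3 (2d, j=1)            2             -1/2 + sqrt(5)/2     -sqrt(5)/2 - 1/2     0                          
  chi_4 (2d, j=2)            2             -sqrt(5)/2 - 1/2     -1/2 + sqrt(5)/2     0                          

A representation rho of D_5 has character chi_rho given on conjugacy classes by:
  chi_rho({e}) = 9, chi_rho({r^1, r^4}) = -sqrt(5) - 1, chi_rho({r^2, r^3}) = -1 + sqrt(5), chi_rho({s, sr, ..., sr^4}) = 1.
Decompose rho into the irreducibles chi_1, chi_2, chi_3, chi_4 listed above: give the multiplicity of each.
Multiplicities: chi_1: 1, chi_2: 0, chi_3: 1, chi_4: 3.

Argument: Use <chi_rho, chi> = (1/|G|) sum_C |C| * chi_rho(C) * conj(chi(C)) with |G| = 10 for each irreducible chi in the table:
  <chi_rho, chi_1> = (1/10)[1*(9)*conj(1) + 2*(-sqrt(5) - 1)*conj(1) + 2*(-1 + sqrt(5))*conj(1) + 5*(1)*conj(1)]
      = (1/10)[(9) + (-2*sqrt(5) - 2) + (-2 + 2*sqrt(5)) + (5)] = 10/10 = 1
  <chi_rho, chi_2> = (1/10)[1*(9)*conj(1) + 2*(-sqrt(5) - 1)*conj(1) + 2*(-1 + sqrt(5))*conj(1) + 5*(1)*conj(-1)]
      = (1/10)[(9) + (-2*sqrt(5) - 2) + (-2 + 2*sqrt(5)) + (-5)] = 0/10 = 0
  <chi_rho, chi_3> = (1/10)[1*(9)*conj(2) + 2*(-sqrt(5) - 1)*conj(-1/2 + sqrt(5)/2) + 2*(-1 + sqrt(5))*conj(-sqrt(5)/2 - 1/2) + 5*(1)*conj(0)]
      = (1/10)[(18) + (-4) + (-4) + (0)] = 10/10 = 1
  <chi_rho, chi_4> = (1/10)[1*(9)*conj(2) + 2*(-sqrt(5) - 1)*conj(-sqrt(5)/2 - 1/2) + 2*(-1 + sqrt(5))*conj(-1/2 + sqrt(5)/2) + 5*(1)*conj(0)]
      = (1/10)[(18) + (2*sqrt(5) + 6) + (6 - 2*sqrt(5)) + (0)] = 30/10 = 3
Dimension check: dim(rho) = sum (mult * dim) = 1*1 + 0*1 + 1*2 + 3*2 = 9 = chi_rho(e) = 9.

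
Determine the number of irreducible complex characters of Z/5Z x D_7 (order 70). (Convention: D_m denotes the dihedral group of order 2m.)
25

Proof sketch: The number of irreducible complex representations of a finite group equals its number of conjugacy classes. For a direct product, #classes(G x H) = #classes(G) * #classes(H). Z/5Z has 5 classes (abelian), D_7 has 5 classes, so 5 * 5 = 25, so Z/5Z x D_7 (order 70) has exactly 25 irreducible complex representations.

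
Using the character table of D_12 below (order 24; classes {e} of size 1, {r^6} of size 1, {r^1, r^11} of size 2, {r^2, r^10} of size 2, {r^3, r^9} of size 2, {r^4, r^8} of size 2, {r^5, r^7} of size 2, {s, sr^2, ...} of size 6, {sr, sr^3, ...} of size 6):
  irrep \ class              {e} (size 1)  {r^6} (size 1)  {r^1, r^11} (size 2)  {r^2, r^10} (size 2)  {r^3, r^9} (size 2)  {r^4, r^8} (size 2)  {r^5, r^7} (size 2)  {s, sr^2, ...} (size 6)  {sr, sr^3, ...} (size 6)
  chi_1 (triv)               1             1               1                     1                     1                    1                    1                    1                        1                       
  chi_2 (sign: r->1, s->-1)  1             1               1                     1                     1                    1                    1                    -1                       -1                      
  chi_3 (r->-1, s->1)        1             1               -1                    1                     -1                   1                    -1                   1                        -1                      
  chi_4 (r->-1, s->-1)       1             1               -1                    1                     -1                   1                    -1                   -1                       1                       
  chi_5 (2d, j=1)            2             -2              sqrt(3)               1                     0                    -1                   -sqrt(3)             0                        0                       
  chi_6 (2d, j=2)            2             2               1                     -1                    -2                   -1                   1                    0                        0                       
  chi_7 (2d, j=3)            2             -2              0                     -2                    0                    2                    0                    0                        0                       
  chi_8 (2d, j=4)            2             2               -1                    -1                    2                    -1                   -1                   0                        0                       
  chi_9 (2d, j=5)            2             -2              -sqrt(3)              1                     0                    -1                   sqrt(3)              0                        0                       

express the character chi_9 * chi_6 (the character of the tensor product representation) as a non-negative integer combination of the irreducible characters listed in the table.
chi_9 tensor chi_6 = chi_7 + chi_9 (all other irreducibles have multiplicity 0).

Justification: The character of a tensor product is the pointwise product (chi_9 * chi_6)(C) = chi_9(C) * chi_6(C):
  {e}: (2)*(2), {r^6}: (-2)*(2), {r^1, r^11}: (-sqrt(3))*(1), {r^2, r^10}: (1)*(-1), {r^3, r^9}: (0)*(-2), {r^4, r^8}: (-1)*(-1), {r^5, r^7}: (sqrt(3))*(1), {s, sr^2, ...}: (0)*(0), {sr, sr^3, ...}: (0)*(0)
so (chi_9 * chi_6) takes values
  {e} -> 4, {r^6} -> -4, {r^1, r^11} -> -sqrt(3), {r^2, r^10} -> -1, {r^3, r^9} -> 0, {r^4, r^8} -> 1, {r^5, r^7} -> sqrt(3), {s, sr^2, ...} -> 0, {sr, sr^3, ...} -> 0.
Now take the inner product of this character with each irreducible chi from the table, <chi_9*chi_6, chi> = (1/24) sum_C |C| (chi_9*chi_6)(C) conj(chi(C)):
  <chi_9*chi_6, chi_1> = (1/24)[1*(4)*conj(1) + 1*(-4)*conj(1) + 2*(-sqrt(3))*conj(1) + 2*(-1)*conj(1) + 2*(0)*conj(1) + 2*(1)*conj(1) + 2*(sqrt(3))*conj(1) + 6*(0)*conj(1) + 6*(0)*conj(1)]
      = (1/24)[(4) + (-4) + (-2*sqrt(3)) + (-2) + (0) + (2) + (2*sqrt(3)) + (0) + (0)] = 0/24 = 0
  <chi_9*chi_6, chi_2> = (1/24)[1*(4)*conj(1) + 1*(-4)*conj(1) + 2*(-sqrt(3))*conj(1) + 2*(-1)*conj(1) + 2*(0)*conj(1) + 2*(1)*conj(1) + 2*(sqrt(3))*conj(1) + 6*(0)*conj(-1) + 6*(0)*conj(-1)]
      = (1/24)[(4) + (-4) + (-2*sqrt(3)) + (-2) + (0) + (2) + (2*sqrt(3)) + (0) + (0)] = 0/24 = 0
  <chi_9*chi_6, chi_3> = (1/24)[1*(4)*conj(1) + 1*(-4)*conj(1) + 2*(-sqrt(3))*conj(-1) + 2*(-1)*conj(1) + 2*(0)*conj(-1) + 2*(1)*conj(1) + 2*(sqrt(3))*conj(-1) + 6*(0)*conj(1) + 6*(0)*conj(-1)]
      = (1/24)[(4) + (-4) + (2*sqrt(3)) + (-2) + (0) + (2) + (-2*sqrt(3)) + (0) + (0)] = 0/24 = 0
  <chi_9*chi_6, chi_4> = (1/24)[1*(4)*conj(1) + 1*(-4)*conj(1) + 2*(-sqrt(3))*conj(-1) + 2*(-1)*conj(1) + 2*(0)*conj(-1) + 2*(1)*conj(1) + 2*(sqrt(3))*conj(-1) + 6*(0)*conj(-1) + 6*(0)*conj(1)]
      = (1/24)[(4) + (-4) + (2*sqrt(3)) + (-2) + (0) + (2) + (-2*sqrt(3)) + (0) + (0)] = 0/24 = 0
  <chi_9*chi_6, chi_5> = (1/24)[1*(4)*conj(2) + 1*(-4)*conj(-2) + 2*(-sqrt(3))*conj(sqrt(3)) + 2*(-1)*conj(1) + 2*(0)*conj(0) + 2*(1)*conj(-1) + 2*(sqrt(3))*conj(-sqrt(3)) + 6*(0)*conj(0) + 6*(0)*conj(0)]
      = (1/24)[(8) + (8) + (-6) + (-2) + (0) + (-2) + (-6) + (0) + (0)] = 0/24 = 0
  <chi_9*chi_6, chi_6> = (1/24)[1*(4)*conj(2) + 1*(-4)*conj(2) + 2*(-sqrt(3))*conj(1) + 2*(-1)*conj(-1) + 2*(0)*conj(-2) + 2*(1)*conj(-1) + 2*(sqrt(3))*conj(1) + 6*(0)*conj(0) + 6*(0)*conj(0)]
      = (1/24)[(8) + (-8) + (-2*sqrt(3)) + (2) + (0) + (-2) + (2*sqrt(3)) + (0) + (0)] = 0/24 = 0
  <chi_9*chi_6, chi_7> = (1/24)[1*(4)*conj(2) + 1*(-4)*conj(-2) + 2*(-sqrt(3))*conj(0) + 2*(-1)*conj(-2) + 2*(0)*conj(0) + 2*(1)*conj(2) + 2*(sqrt(3))*conj(0) + 6*(0)*conj(0) + 6*(0)*conj(0)]
      = (1/24)[(8) + (8) + (0) + (4) + (0) + (4) + (0) + (0) + (0)] = 24/24 = 1
  <chi_9*chi_6, chi_8> = (1/24)[1*(4)*conj(2) + 1*(-4)*conj(2) + 2*(-sqrt(3))*conj(-1) + 2*(-1)*conj(-1) + 2*(0)*conj(2) + 2*(1)*conj(-1) + 2*(sqrt(3))*conj(-1) + 6*(0)*conj(0) + 6*(0)*conj(0)]
      = (1/24)[(8) + (-8) + (2*sqrt(3)) + (2) + (0) + (-2) + (-2*sqrt(3)) + (0) + (0)] = 0/24 = 0
  <chi_9*chi_6, chi_9> = (1/24)[1*(4)*conj(2) + 1*(-4)*conj(-2) + 2*(-sqrt(3))*conj(-sqrt(3)) + 2*(-1)*conj(1) + 2*(0)*conj(0) + 2*(1)*conj(-1) + 2*(sqrt(3))*conj(sqrt(3)) + 6*(0)*conj(0) + 6*(0)*conj(0)]
      = (1/24)[(8) + (8) + (6) + (-2) + (0) + (-2) + (6) + (0) + (0)] = 24/24 = 1
Hence the multiplicities are chi_7: 1, chi_9: 1. Dimension check: dim(chi_9)*dim(chi_6) = 2*2 = 4 and sum (mult * dim) = 1*2 + 1*2 = 4.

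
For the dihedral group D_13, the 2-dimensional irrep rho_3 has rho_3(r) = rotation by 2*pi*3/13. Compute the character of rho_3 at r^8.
chi_{rho_3}(r^8) = 2*cos(2*pi*3*8/13) = 2*cos(4*pi/13)

Derivation: rho_3(r^8) is rotation by angle 2*pi*3*8/13, whose trace is 2*cos(2*pi*3*8/13) = 2*cos(4*pi/13).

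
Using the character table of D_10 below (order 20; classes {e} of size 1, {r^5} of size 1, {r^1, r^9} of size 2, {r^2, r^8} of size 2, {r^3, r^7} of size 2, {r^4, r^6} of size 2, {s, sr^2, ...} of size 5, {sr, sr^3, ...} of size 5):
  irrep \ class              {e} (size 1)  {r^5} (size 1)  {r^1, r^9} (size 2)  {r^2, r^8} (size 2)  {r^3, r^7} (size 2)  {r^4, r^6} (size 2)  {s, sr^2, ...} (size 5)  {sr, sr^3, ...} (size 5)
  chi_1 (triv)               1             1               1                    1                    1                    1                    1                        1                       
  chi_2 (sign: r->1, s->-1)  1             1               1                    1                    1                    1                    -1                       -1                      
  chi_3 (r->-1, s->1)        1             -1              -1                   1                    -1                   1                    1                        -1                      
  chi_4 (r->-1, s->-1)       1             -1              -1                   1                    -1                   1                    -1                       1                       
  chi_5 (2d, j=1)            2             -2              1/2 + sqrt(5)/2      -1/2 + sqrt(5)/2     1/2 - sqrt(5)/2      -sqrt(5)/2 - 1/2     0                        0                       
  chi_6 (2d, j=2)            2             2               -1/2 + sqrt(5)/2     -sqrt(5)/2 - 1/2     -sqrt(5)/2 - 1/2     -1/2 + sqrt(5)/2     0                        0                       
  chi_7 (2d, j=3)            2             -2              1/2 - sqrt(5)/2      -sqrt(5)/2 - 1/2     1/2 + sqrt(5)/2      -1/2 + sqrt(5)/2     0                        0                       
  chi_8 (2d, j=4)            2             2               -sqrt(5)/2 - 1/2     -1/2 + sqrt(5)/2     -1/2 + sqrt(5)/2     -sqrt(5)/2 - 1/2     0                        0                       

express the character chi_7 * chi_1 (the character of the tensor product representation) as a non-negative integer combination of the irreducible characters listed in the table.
chi_7 tensor chi_1 = chi_7 (all other irreducibles have multiplicity 0).

Proof sketch: The character of a tensor product is the pointwise product (chi_7 * chi_1)(C) = chi_7(C) * chi_1(C):
  {e}: (2)*(1), {r^5}: (-2)*(1), {r^1, r^9}: (1/2 - sqrt(5)/2)*(1), {r^2, r^8}: (-sqrt(5)/2 - 1/2)*(1), {r^3, r^7}: (1/2 + sqrt(5)/2)*(1), {r^4, r^6}: (-1/2 + sqrt(5)/2)*(1), {s, sr^2, ...}: (0)*(1), {sr, sr^3, ...}: (0)*(1)
so (chi_7 * chi_1) takes values
  {e} -> 2, {r^5} -> -2, {r^1, r^9} -> 1/2 - sqrt(5)/2, {r^2, r^8} -> -sqrt(5)/2 - 1/2, {r^3, r^7} -> 1/2 + sqrt(5)/2, {r^4, r^6} -> -1/2 + sqrt(5)/2, {s, sr^2, ...} -> 0, {sr, sr^3, ...} -> 0.
Now take the inner product of this character with each irreducible chi from the table, <chi_7*chi_1, chi> = (1/20) sum_C |C| (chi_7*chi_1)(C) conj(chi(C)):
  <chi_7*chi_1, chi_1> = (1/20)[1*(2)*conj(1) + 1*(-2)*conj(1) + 2*(1/2 - sqrt(5)/2)*conj(1) + 2*(-sqrt(5)/2 - 1/2)*conj(1) + 2*(1/2 + sqrt(5)/2)*conj(1) + 2*(-1/2 + sqrt(5)/2)*conj(1) + 5*(0)*conj(1) + 5*(0)*conj(1)]
      = (1/20)[(2) + (-2) + (1 - sqrt(5)) + (-sqrt(5) - 1) + (1 + sqrt(5)) + (-1 + sqrt(5)) + (0) + (0)] = 0/20 = 0
  <chi_7*chi_1, chi_2> = (1/20)[1*(2)*conj(1) + 1*(-2)*conj(1) + 2*(1/2 - sqrt(5)/2)*conj(1) + 2*(-sqrt(5)/2 - 1/2)*conj(1) + 2*(1/2 + sqrt(5)/2)*conj(1) + 2*(-1/2 + sqrt(5)/2)*conj(1) + 5*(0)*conj(-1) + 5*(0)*conj(-1)]
      = (1/20)[(2) + (-2) + (1 - sqrt(5)) + (-sqrt(5) - 1) + (1 + sqrt(5)) + (-1 + sqrt(5)) + (0) + (0)] = 0/20 = 0
  <chi_7*chi_1, chi_3> = (1/20)[1*(2)*conj(1) + 1*(-2)*conj(-1) + 2*(1/2 - sqrt(5)/2)*conj(-1) + 2*(-sqrt(5)/2 - 1/2)*conj(1) + 2*(1/2 + sqrt(5)/2)*conj(-1) + 2*(-1/2 + sqrt(5)/2)*conj(1) + 5*(0)*conj(1) + 5*(0)*conj(-1)]
      = (1/20)[(2) + (2) + (-1 + sqrt(5)) + (-sqrt(5) - 1) + (-sqrt(5) - 1) + (-1 + sqrt(5)) + (0) + (0)] = 0/20 = 0
  <chi_7*chi_1, chi_4> = (1/20)[1*(2)*conj(1) + 1*(-2)*conj(-1) + 2*(1/2 - sqrt(5)/2)*conj(-1) + 2*(-sqrt(5)/2 - 1/2)*conj(1) + 2*(1/2 + sqrt(5)/2)*conj(-1) + 2*(-1/2 + sqrt(5)/2)*conj(1) + 5*(0)*conj(-1) + 5*(0)*conj(1)]
      = (1/20)[(2) + (2) + (-1 + sqrt(5)) + (-sqrt(5) - 1) + (-sqrt(5) - 1) + (-1 + sqrt(5)) + (0) + (0)] = 0/20 = 0
  <chi_7*chi_1, chi_5> = (1/20)[1*(2)*conj(2) + 1*(-2)*conj(-2) + 2*(1/2 - sqrt(5)/2)*conj(1/2 + sqrt(5)/2) + 2*(-sqrt(5)/2 - 1/2)*conj(-1/2 + sqrt(5)/2) + 2*(1/2 + sqrt(5)/2)*conj(1/2 - sqrt(5)/2) + 2*(-1/2 + sqrt(5)/2)*conj(-sqrt(5)/2 - 1/2) + 5*(0)*conj(0) + 5*(0)*conj(0)]
      = (1/20)[(4) + (4) + (-2) + (-2) + (-2) + (-2) + (0) + (0)] = 0/20 = 0
  <chi_7*chi_1, chi_6> = (1/20)[1*(2)*conj(2) + 1*(-2)*conj(2) + 2*(1/2 - sqrt(5)/2)*conj(-1/2 + sqrt(5)/2) + 2*(-sqrt(5)/2 - 1/2)*conj(-sqrt(5)/2 - 1/2) + 2*(1/2 + sqrt(5)/2)*conj(-sqrt(5)/2 - 1/2) + 2*(-1/2 + sqrt(5)/2)*conj(-1/2 + sqrt(5)/2) + 5*(0)*conj(0) + 5*(0)*conj(0)]
      = (1/20)[(4) + (-4) + (-3 + sqrt(5)) + (sqrt(5) + 3) + (-3 - sqrt(5)) + (3 - sqrt(5)) + (0) + (0)] = 0/20 = 0
  <chi_7*chi_1, chi_7> = (1/20)[1*(2)*conj(2) + 1*(-2)*conj(-2) + 2*(1/2 - sqrt(5)/2)*conj(1/2 - sqrt(5)/2) + 2*(-sqrt(5)/2 - 1/2)*conj(-sqrt(5)/2 - 1/2) + 2*(1/2 + sqrt(5)/2)*conj(1/2 + sqrt(5)/2) + 2*(-1/2 + sqrt(5)/2)*conj(-1/2 + sqrt(5)/2) + 5*(0)*conj(0) + 5*(0)*conj(0)]
      = (1/20)[(4) + (4) + (3 - sqrt(5)) + (sqrt(5) + 3) + (sqrt(5) + 3) + (3 - sqrt(5)) + (0) + (0)] = 20/20 = 1
  <chi_7*chi_1, chi_8> = (1/20)[1*(2)*conj(2) + 1*(-2)*conj(2) + 2*(1/2 - sqrt(5)/2)*conj(-sqrt(5)/2 - 1/2) + 2*(-sqrt(5)/2 - 1/2)*conj(-1/2 + sqrt(5)/2) + 2*(1/2 + sqrt(5)/2)*conj(-1/2 + sqrt(5)/2) + 2*(-1/2 + sqrt(5)/2)*conj(-sqrt(5)/2 - 1/2) + 5*(0)*conj(0) + 5*(0)*conj(0)]
      = (1/20)[(4) + (-4) + (2) + (-2) + (2) + (-2) + (0) + (0)] = 0/20 = 0
Hence the multiplicities are chi_7: 1. Dimension check: dim(chi_7)*dim(chi_1) = 2*1 = 2 and sum (mult * dim) = 1*2 = 2.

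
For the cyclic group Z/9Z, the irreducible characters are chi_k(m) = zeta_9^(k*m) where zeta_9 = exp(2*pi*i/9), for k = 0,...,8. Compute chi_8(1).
chi_8(1) = zeta_9^8 = exp(-2*I*pi/9)

chi_8(1) = zeta_9^(8*1) = zeta_9^8. Since zeta_9^9 = 1, this equals zeta_9^8 = exp(2*pi*i*8/9) = exp(-2*I*pi/9).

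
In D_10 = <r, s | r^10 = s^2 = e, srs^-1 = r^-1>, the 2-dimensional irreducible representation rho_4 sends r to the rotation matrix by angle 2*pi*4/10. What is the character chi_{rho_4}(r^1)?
chi_{rho_4}(r^1) = 2*cos(2*pi*4*1/10) = -sqrt(5)/2 - 1/2

Argument: rho_4(r^1) is rotation by angle 2*pi*4*1/10, whose trace is 2*cos(2*pi*4*1/10) = -sqrt(5)/2 - 1/2.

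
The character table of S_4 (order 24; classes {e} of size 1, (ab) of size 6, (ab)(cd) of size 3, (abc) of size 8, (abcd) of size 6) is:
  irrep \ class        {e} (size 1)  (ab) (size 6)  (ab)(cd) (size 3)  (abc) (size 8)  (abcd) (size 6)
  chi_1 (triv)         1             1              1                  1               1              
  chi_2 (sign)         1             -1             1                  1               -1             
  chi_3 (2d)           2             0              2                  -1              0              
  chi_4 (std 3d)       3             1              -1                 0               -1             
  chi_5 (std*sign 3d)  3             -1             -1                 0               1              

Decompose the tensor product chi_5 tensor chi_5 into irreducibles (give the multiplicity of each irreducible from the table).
chi_5 tensor chi_5 = chi_1 + chi_3 + chi_4 + chi_5 (all other irreducibles have multiplicity 0).

The character of a tensor product is the pointwise product (chi_5 * chi_5)(C) = chi_5(C) * chi_5(C):
  {e}: (3)*(3), (ab): (-1)*(-1), (ab)(cd): (-1)*(-1), (abc): (0)*(0), (abcd): (1)*(1)
so (chi_5 * chi_5) takes values
  {e} -> 9, (ab) -> 1, (ab)(cd) -> 1, (abc) -> 0, (abcd) -> 1.
Now take the inner product of this character with each irreducible chi from the table, <chi_5*chi_5, chi> = (1/24) sum_C |C| (chi_5*chi_5)(C) conj(chi(C)):
  <chi_5*chi_5, chi_1> = (1/24)[1*(9)*conj(1) + 6*(1)*conj(1) + 3*(1)*conj(1) + 8*(0)*conj(1) + 6*(1)*conj(1)]
      = (1/24)[(9) + (6) + (3) + (0) + (6)] = 24/24 = 1
  <chi_5*chi_5, chi_2> = (1/24)[1*(9)*conj(1) + 6*(1)*conj(-1) + 3*(1)*conj(1) + 8*(0)*conj(1) + 6*(1)*conj(-1)]
      = (1/24)[(9) + (-6) + (3) + (0) + (-6)] = 0/24 = 0
  <chi_5*chi_5, chi_3> = (1/24)[1*(9)*conj(2) + 6*(1)*conj(0) + 3*(1)*conj(2) + 8*(0)*conj(-1) + 6*(1)*conj(0)]
      = (1/24)[(18) + (0) + (6) + (0) + (0)] = 24/24 = 1
  <chi_5*chi_5, chi_4> = (1/24)[1*(9)*conj(3) + 6*(1)*conj(1) + 3*(1)*conj(-1) + 8*(0)*conj(0) + 6*(1)*conj(-1)]
      = (1/24)[(27) + (6) + (-3) + (0) + (-6)] = 24/24 = 1
  <chi_5*chi_5, chi_5> = (1/24)[1*(9)*conj(3) + 6*(1)*conj(-1) + 3*(1)*conj(-1) + 8*(0)*conj(0) + 6*(1)*conj(1)]
      = (1/24)[(27) + (-6) + (-3) + (0) + (6)] = 24/24 = 1
Hence the multiplicities are chi_1: 1, chi_3: 1, chi_4: 1, chi_5: 1. Dimension check: dim(chi_5)*dim(chi_5) = 3*3 = 9 and sum (mult * dim) = 1*1 + 1*2 + 1*3 + 1*3 = 9.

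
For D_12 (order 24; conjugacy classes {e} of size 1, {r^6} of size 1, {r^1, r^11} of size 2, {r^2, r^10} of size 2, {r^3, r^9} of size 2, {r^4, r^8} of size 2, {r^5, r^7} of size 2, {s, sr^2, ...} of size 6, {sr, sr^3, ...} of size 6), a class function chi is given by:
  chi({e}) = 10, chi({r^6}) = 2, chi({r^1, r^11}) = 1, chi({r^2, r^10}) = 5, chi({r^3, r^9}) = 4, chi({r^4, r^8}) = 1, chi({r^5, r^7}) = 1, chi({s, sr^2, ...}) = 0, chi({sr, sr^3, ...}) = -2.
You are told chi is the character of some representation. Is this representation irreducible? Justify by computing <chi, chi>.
Not irreducible (reducible): <chi, chi> = 9 > 1.

Details: <chi, chi> = (1/|G|) sum_C |C| * |chi(C)|^2 = (1/24)[1*|10|^2 + 1*|2|^2 + 2*|1|^2 + 2*|5|^2 + 2*|4|^2 + 2*|1|^2 + 2*|1|^2 + 6*|0|^2 + 6*|-2|^2]
  = (1/24)[(100) + (4) + (2) + (50) + (32) + (2) + (2) + (0) + (24)] = 216/24 = 9.
A character is irreducible iff <chi, chi> = 1, so this representation is reducible.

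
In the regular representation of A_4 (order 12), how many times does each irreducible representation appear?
Each irreducible V_i of dimension d_i appears with multiplicity d_i, i.e. rho_reg = (direct sum over all irreducibles V_i) d_i V_i. The irreducible dimensions for A_4 are 1, 1, 1, 3: 3 irreducibles of dimension 1, each with multiplicity 1; 1 irreducible of dimension 3, with multiplicity 3. Total dimension 3*1*1 + 1*3*3 = 12 = |G|.

Proof sketch: General theorem: in the regular representation of a finite group G, each irreducible appears with multiplicity equal to its dimension. Check: dim(rho_reg) = sum d_i^2 = 1 + 1 + 1 + 9 = 12 = |G|.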